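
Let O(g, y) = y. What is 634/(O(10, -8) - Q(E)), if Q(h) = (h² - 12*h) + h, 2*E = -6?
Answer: -317/25 ≈ -12.680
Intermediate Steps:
E = -3 (E = (½)*(-6) = -3)
Q(h) = h² - 11*h
634/(O(10, -8) - Q(E)) = 634/(-8 - (-3)*(-11 - 3)) = 634/(-8 - (-3)*(-14)) = 634/(-8 - 1*42) = 634/(-8 - 42) = 634/(-50) = 634*(-1/50) = -317/25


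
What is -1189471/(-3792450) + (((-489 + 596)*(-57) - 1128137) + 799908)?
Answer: -1267921034129/3792450 ≈ -3.3433e+5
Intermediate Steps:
-1189471/(-3792450) + (((-489 + 596)*(-57) - 1128137) + 799908) = -1189471*(-1/3792450) + ((107*(-57) - 1128137) + 799908) = 1189471/3792450 + ((-6099 - 1128137) + 799908) = 1189471/3792450 + (-1134236 + 799908) = 1189471/3792450 - 334328 = -1267921034129/3792450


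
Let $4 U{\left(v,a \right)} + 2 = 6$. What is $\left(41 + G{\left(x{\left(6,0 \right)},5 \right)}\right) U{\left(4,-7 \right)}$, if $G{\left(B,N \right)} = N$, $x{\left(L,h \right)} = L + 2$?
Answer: $46$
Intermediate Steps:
$U{\left(v,a \right)} = 1$ ($U{\left(v,a \right)} = - \frac{1}{2} + \frac{1}{4} \cdot 6 = - \frac{1}{2} + \frac{3}{2} = 1$)
$x{\left(L,h \right)} = 2 + L$
$\left(41 + G{\left(x{\left(6,0 \right)},5 \right)}\right) U{\left(4,-7 \right)} = \left(41 + 5\right) 1 = 46 \cdot 1 = 46$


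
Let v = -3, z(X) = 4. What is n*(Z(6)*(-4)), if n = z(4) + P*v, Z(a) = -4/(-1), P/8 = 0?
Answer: -64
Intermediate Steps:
P = 0 (P = 8*0 = 0)
Z(a) = 4 (Z(a) = -4*(-1) = 4)
n = 4 (n = 4 + 0*(-3) = 4 + 0 = 4)
n*(Z(6)*(-4)) = 4*(4*(-4)) = 4*(-16) = -64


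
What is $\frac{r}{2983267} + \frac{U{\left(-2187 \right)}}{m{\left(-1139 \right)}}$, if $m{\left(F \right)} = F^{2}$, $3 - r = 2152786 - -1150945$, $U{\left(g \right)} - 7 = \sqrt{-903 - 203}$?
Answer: $- \frac{4285974829819}{3870254927707} + \frac{i \sqrt{1106}}{1297321} \approx -1.1074 + 2.5635 \cdot 10^{-5} i$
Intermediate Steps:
$U{\left(g \right)} = 7 + i \sqrt{1106}$ ($U{\left(g \right)} = 7 + \sqrt{-903 - 203} = 7 + \sqrt{-1106} = 7 + i \sqrt{1106}$)
$r = -3303728$ ($r = 3 - \left(2152786 - -1150945\right) = 3 - \left(2152786 + 1150945\right) = 3 - 3303731 = -3303728$)
$\frac{r}{2983267} + \frac{U{\left(-2187 \right)}}{m{\left(-1139 \right)}} = - \frac{3303728}{2983267} + \frac{7 + i \sqrt{1106}}{\left(-1139\right)^{2}} = \left(-3303728\right) \frac{1}{2983267} + \frac{7 + i \sqrt{1106}}{1297321} = - \frac{3303728}{2983267} + \left(7 + i \sqrt{1106}\right) \frac{1}{1297321} = - \frac{3303728}{2983267} + \left(\frac{7}{1297321} + \frac{i \sqrt{1106}}{1297321}\right) = - \frac{4285974829819}{3870254927707} + \frac{i \sqrt{1106}}{1297321}$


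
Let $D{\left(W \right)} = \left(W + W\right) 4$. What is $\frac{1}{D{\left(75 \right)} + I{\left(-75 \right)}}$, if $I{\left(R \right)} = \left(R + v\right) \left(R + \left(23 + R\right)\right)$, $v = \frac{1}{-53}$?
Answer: $\frac{53}{536752} \approx 9.8742 \cdot 10^{-5}$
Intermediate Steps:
$v = - \frac{1}{53} \approx -0.018868$
$I{\left(R \right)} = \left(23 + 2 R\right) \left(- \frac{1}{53} + R\right)$ ($I{\left(R \right)} = \left(R - \frac{1}{53}\right) \left(R + \left(23 + R\right)\right) = \left(- \frac{1}{53} + R\right) \left(23 + 2 R\right) = \left(23 + 2 R\right) \left(- \frac{1}{53} + R\right)$)
$D{\left(W \right)} = 8 W$ ($D{\left(W \right)} = 2 W 4 = 8 W$)
$\frac{1}{D{\left(75 \right)} + I{\left(-75 \right)}} = \frac{1}{8 \cdot 75 + \left(- \frac{23}{53} + 2 \left(-75\right)^{2} + \frac{1217}{53} \left(-75\right)\right)} = \frac{1}{600 - - \frac{504952}{53}} = \frac{1}{600 + \frac{504952}{53}} = \frac{1}{\frac{536752}{53}} = \frac{53}{536752}$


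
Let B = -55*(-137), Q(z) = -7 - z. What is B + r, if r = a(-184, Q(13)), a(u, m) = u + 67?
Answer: 7418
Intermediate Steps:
a(u, m) = 67 + u
r = -117 (r = 67 - 184 = -117)
B = 7535
B + r = 7535 - 117 = 7418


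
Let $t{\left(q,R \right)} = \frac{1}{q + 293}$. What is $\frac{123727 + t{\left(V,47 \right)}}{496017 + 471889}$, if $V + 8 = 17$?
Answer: $\frac{37365555}{292307612} \approx 0.12783$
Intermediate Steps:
$V = 9$ ($V = -8 + 17 = 9$)
$t{\left(q,R \right)} = \frac{1}{293 + q}$
$\frac{123727 + t{\left(V,47 \right)}}{496017 + 471889} = \frac{123727 + \frac{1}{293 + 9}}{496017 + 471889} = \frac{123727 + \frac{1}{302}}{967906} = \left(123727 + \frac{1}{302}\right) \frac{1}{967906} = \frac{37365555}{302} \cdot \frac{1}{967906} = \frac{37365555}{292307612}$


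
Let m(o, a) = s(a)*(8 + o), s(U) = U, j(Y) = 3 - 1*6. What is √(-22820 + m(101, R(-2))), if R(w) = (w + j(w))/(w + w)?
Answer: I*√90735/2 ≈ 150.61*I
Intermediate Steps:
j(Y) = -3 (j(Y) = 3 - 6 = -3)
R(w) = (-3 + w)/(2*w) (R(w) = (w - 3)/(w + w) = (-3 + w)/((2*w)) = (-3 + w)*(1/(2*w)) = (-3 + w)/(2*w))
m(o, a) = a*(8 + o)
√(-22820 + m(101, R(-2))) = √(-22820 + ((½)*(-3 - 2)/(-2))*(8 + 101)) = √(-22820 + ((½)*(-½)*(-5))*109) = √(-22820 + (5/4)*109) = √(-22820 + 545/4) = √(-90735/4) = I*√90735/2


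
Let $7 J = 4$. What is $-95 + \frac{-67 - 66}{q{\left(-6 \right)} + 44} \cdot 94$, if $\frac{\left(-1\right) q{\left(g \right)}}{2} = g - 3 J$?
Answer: $- \frac{63517}{208} \approx -305.37$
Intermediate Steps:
$J = \frac{4}{7}$ ($J = \frac{1}{7} \cdot 4 = \frac{4}{7} \approx 0.57143$)
$q{\left(g \right)} = \frac{24}{7} - 2 g$ ($q{\left(g \right)} = - 2 \left(g - \frac{12}{7}\right) = - 2 \left(- \frac{12}{7} + g\right) = \frac{24}{7} - 2 g$)
$-95 + \frac{-67 - 66}{q{\left(-6 \right)} + 44} \cdot 94 = -95 + \frac{-67 - 66}{\left(\frac{24}{7} - -12\right) + 44} \cdot 94 = -95 + - \frac{133}{\left(\frac{24}{7} + 12\right) + 44} \cdot 94 = -95 + - \frac{133}{\frac{108}{7} + 44} \cdot 94 = -95 + - \frac{133}{\frac{416}{7}} \cdot 94 = -95 + \left(-133\right) \frac{7}{416} \cdot 94 = -95 - \frac{43757}{208} = - \frac{63517}{208}$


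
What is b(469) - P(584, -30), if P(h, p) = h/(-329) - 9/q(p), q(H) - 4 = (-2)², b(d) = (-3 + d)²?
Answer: 571562225/2632 ≈ 2.1716e+5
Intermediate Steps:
q(H) = 8 (q(H) = 4 + (-2)² = 4 + 4 = 8)
P(h, p) = -9/8 - h/329 (P(h, p) = h/(-329) - 9/8 = h*(-1/329) - 9*⅛ = -h/329 - 9/8 = -9/8 - h/329)
b(469) - P(584, -30) = (-3 + 469)² - (-9/8 - 1/329*584) = 466² - (-9/8 - 584/329) = 217156 - 1*(-7633/2632) = 217156 + 7633/2632 = 571562225/2632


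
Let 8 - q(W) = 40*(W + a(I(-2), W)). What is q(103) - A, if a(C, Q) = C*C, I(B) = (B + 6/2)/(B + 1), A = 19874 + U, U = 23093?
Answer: -47119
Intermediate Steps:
A = 42967 (A = 19874 + 23093 = 42967)
I(B) = (3 + B)/(1 + B) (I(B) = (B + 6*(½))/(1 + B) = (B + 3)/(1 + B) = (3 + B)/(1 + B))
a(C, Q) = C²
q(W) = -32 - 40*W (q(W) = 8 - 40*(W + ((3 - 2)/(1 - 2))²) = 8 - 40*(W + (1/(-1))²) = 8 - 40*(W + (-1*1)²) = 8 - 40*(W + (-1)²) = 8 - 40*(W + 1) = 8 - 40*(1 + W) = 8 - (40 + 40*W) = 8 + (-40 - 40*W) = -32 - 40*W)
q(103) - A = (-32 - 40*103) - 1*42967 = (-32 - 4120) - 42967 = -4152 - 42967 = -47119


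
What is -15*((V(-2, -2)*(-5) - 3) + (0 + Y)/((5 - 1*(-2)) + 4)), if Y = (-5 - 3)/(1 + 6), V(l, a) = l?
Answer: -7965/77 ≈ -103.44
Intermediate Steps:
Y = -8/7 ≈ -1.1429
-15*((V(-2, -2)*(-5) - 3) + (0 + Y)/((5 - 1*(-2)) + 4)) = -15*((-2*(-5) - 3) + (0 - 8/7)/((5 - 1*(-2)) + 4)) = -15*((10 - 3) - 8/(7*((5 + 2) + 4))) = -15*(7 - 8/(7*(7 + 4))) = -15*(7 - 8/7/11) = -15*(7 - 8/7*1/11) = -15*(7 - 8/77) = -15*531/77 = -7965/77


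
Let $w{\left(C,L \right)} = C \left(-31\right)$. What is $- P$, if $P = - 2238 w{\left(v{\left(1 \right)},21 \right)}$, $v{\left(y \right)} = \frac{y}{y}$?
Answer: $-69378$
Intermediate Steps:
$v{\left(y \right)} = 1$
$w{\left(C,L \right)} = - 31 C$
$P = 69378$ ($P = - 2238 \left(\left(-31\right) 1\right) = \left(-2238\right) \left(-31\right) = 69378$)
$- P = \left(-1\right) 69378 = -69378$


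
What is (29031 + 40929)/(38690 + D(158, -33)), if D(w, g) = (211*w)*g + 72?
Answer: -8745/132674 ≈ -0.065913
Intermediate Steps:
D(w, g) = 72 + 211*g*w (D(w, g) = 211*g*w + 72 = 72 + 211*g*w)
(29031 + 40929)/(38690 + D(158, -33)) = (29031 + 40929)/(38690 + (72 + 211*(-33)*158)) = 69960/(38690 + (72 - 1100154)) = 69960/(38690 - 1100082) = 69960/(-1061392) = 69960*(-1/1061392) = -8745/132674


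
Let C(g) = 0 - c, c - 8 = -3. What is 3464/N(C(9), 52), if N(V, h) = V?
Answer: -3464/5 ≈ -692.80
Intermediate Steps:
c = 5 (c = 8 - 3 = 5)
C(g) = -5 (C(g) = 0 - 1*5 = 0 - 5 = -5)
3464/N(C(9), 52) = 3464/(-5) = 3464*(-1/5) = -3464/5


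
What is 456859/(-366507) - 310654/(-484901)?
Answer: -107674520381/177719610807 ≈ -0.60587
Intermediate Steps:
456859/(-366507) - 310654/(-484901) = 456859*(-1/366507) - 310654*(-1/484901) = -456859/366507 + 310654/484901 = -107674520381/177719610807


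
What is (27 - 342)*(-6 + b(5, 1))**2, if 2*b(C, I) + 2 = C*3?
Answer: -315/4 ≈ -78.750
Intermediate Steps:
b(C, I) = -1 + 3*C/2 (b(C, I) = -1 + (C*3)/2 = -1 + (3*C)/2 = -1 + 3*C/2)
(27 - 342)*(-6 + b(5, 1))**2 = (27 - 342)*(-6 + (-1 + (3/2)*5))**2 = -315*(-6 + (-1 + 15/2))**2 = -315*(-6 + 13/2)**2 = -315*(1/2)**2 = -315*1/4 = -315/4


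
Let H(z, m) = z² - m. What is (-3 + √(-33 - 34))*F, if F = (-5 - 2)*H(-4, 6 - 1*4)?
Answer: 294 - 98*I*√67 ≈ 294.0 - 802.17*I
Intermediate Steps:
F = -98 (F = (-5 - 2)*((-4)² - (6 - 1*4)) = -7*(16 - (6 - 4)) = -7*(16 - 1*2) = -7*(16 - 2) = -7*14 = -98)
(-3 + √(-33 - 34))*F = (-3 + √(-33 - 34))*(-98) = (-3 + √(-67))*(-98) = (-3 + I*√67)*(-98) = 294 - 98*I*√67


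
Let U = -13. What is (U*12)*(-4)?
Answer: 624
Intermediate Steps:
(U*12)*(-4) = -13*12*(-4) = -156*(-4) = 624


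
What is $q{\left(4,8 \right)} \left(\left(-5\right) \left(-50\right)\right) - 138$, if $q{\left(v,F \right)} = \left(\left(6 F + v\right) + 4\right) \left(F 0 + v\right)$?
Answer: $55862$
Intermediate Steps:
$q{\left(v,F \right)} = v \left(4 + v + 6 F\right)$ ($q{\left(v,F \right)} = \left(\left(v + 6 F\right) + 4\right) \left(0 + v\right) = \left(4 + v + 6 F\right) v = v \left(4 + v + 6 F\right)$)
$q{\left(4,8 \right)} \left(\left(-5\right) \left(-50\right)\right) - 138 = 4 \left(4 + 4 + 6 \cdot 8\right) \left(\left(-5\right) \left(-50\right)\right) - 138 = 4 \left(4 + 4 + 48\right) 250 - 138 = 4 \cdot 56 \cdot 250 - 138 = 224 \cdot 250 - 138 = 56000 - 138 = 55862$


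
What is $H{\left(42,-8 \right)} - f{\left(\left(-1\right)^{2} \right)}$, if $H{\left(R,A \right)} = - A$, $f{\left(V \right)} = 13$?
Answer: $-5$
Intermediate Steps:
$H{\left(42,-8 \right)} - f{\left(\left(-1\right)^{2} \right)} = \left(-1\right) \left(-8\right) - 13 = 8 - 13 = -5$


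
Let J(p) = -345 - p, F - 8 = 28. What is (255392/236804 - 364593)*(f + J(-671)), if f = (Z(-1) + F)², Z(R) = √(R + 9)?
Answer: -35182256342350/59201 - 3108125713680*√2/59201 ≈ -6.6853e+8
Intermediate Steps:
F = 36 (F = 8 + 28 = 36)
Z(R) = √(9 + R)
f = (36 + 2*√2)² (f = (√(9 - 1) + 36)² = (√8 + 36)² = (2*√2 + 36)² = (36 + 2*√2)² ≈ 1507.6)
(255392/236804 - 364593)*(f + J(-671)) = (255392/236804 - 364593)*((1304 + 144*√2) + (-345 - 1*(-671))) = (255392*(1/236804) - 364593)*((1304 + 144*√2) + (-345 + 671)) = (63848/59201 - 364593)*((1304 + 144*√2) + 326) = -21584206345*(1630 + 144*√2)/59201 = -35182256342350/59201 - 3108125713680*√2/59201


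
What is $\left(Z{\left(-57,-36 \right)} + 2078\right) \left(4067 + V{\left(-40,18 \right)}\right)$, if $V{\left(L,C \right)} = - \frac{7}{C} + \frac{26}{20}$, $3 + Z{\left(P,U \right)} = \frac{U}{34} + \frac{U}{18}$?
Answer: $\frac{126427088}{15} \approx 8.4285 \cdot 10^{6}$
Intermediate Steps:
$Z{\left(P,U \right)} = -3 + \frac{13 U}{153}$ ($Z{\left(P,U \right)} = -3 + \left(\frac{U}{34} + \frac{U}{18}\right) = -3 + \frac{13 U}{153}$)
$V{\left(L,C \right)} = \frac{13}{10} - \frac{7}{C}$ ($V{\left(L,C \right)} = - \frac{7}{C} + 26 \cdot \frac{1}{20} = - \frac{7}{C} + \frac{13}{10} = \frac{13}{10} - \frac{7}{C}$)
$\left(Z{\left(-57,-36 \right)} + 2078\right) \left(4067 + V{\left(-40,18 \right)}\right) = \left(\left(-3 + \frac{13}{153} \left(-36\right)\right) + 2078\right) \left(4067 + \left(\frac{13}{10} - \frac{7}{18}\right)\right) = \left(\left(-3 - \frac{52}{17}\right) + 2078\right) \left(4067 + \left(\frac{13}{10} - \frac{7}{18}\right)\right) = \left(- \frac{103}{17} + 2078\right) \left(4067 + \left(\frac{13}{10} - \frac{7}{18}\right)\right) = \frac{35223 \left(4067 + \frac{41}{45}\right)}{17} = \frac{35223}{17} \cdot \frac{183056}{45} = \frac{126427088}{15}$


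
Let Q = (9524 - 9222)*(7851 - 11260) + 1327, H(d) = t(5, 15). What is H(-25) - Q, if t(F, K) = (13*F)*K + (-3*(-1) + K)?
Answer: 1029184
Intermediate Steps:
t(F, K) = 3 + K + 13*F*K (t(F, K) = 13*F*K + (3 + K) = 3 + K + 13*F*K)
H(d) = 993 (H(d) = 3 + 15 + 13*5*15 = 3 + 15 + 975 = 993)
Q = -1028191 (Q = 302*(-3409) + 1327 = -1029518 + 1327 = -1028191)
H(-25) - Q = 993 - 1*(-1028191) = 993 + 1028191 = 1029184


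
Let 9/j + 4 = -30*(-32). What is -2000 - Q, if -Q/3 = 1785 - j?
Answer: 3207353/956 ≈ 3355.0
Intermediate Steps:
j = 9/956 (j = 9/(-4 - 30*(-32)) = 9/(-4 + 960) = 9/956 ≈ 0.0094142)
Q = -5119353/956 (Q = -3*(1785 - 1*9/956) = -3*(1785 - 9/956) = -3*1706451/956 = -5119353/956 ≈ -5355.0)
-2000 - Q = -2000 - 1*(-5119353/956) = -2000 + 5119353/956 = 3207353/956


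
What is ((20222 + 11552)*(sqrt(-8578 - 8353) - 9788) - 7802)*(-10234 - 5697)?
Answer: 4954727615734 - 506191594*I*sqrt(16931) ≈ 4.9547e+12 - 6.5865e+10*I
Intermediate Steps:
((20222 + 11552)*(sqrt(-8578 - 8353) - 9788) - 7802)*(-10234 - 5697) = (31774*(sqrt(-16931) - 9788) - 7802)*(-15931) = (31774*(I*sqrt(16931) - 9788) - 7802)*(-15931) = (31774*(-9788 + I*sqrt(16931)) - 7802)*(-15931) = ((-311003912 + 31774*I*sqrt(16931)) - 7802)*(-15931) = (-311011714 + 31774*I*sqrt(16931))*(-15931) = 4954727615734 - 506191594*I*sqrt(16931)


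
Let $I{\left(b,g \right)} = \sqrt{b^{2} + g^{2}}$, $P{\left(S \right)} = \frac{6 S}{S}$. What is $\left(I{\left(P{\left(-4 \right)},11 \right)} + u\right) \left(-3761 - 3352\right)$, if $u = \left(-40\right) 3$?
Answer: $853560 - 7113 \sqrt{157} \approx 7.6443 \cdot 10^{5}$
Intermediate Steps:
$P{\left(S \right)} = 6$
$u = -120$
$\left(I{\left(P{\left(-4 \right)},11 \right)} + u\right) \left(-3761 - 3352\right) = \left(\sqrt{6^{2} + 11^{2}} - 120\right) \left(-3761 - 3352\right) = \left(\sqrt{36 + 121} - 120\right) \left(-7113\right) = \left(\sqrt{157} - 120\right) \left(-7113\right) = \left(-120 + \sqrt{157}\right) \left(-7113\right) = 853560 - 7113 \sqrt{157}$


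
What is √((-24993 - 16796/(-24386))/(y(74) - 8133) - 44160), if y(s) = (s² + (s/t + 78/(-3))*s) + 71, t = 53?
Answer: I*√358070919731633256249074/2847723922 ≈ 210.13*I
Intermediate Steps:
y(s) = 71 + s² + s*(-26 + s/53) (y(s) = (s² + (s/53 + 78/(-3))*s) + 71 = (s² + (s*(1/53) + 78*(-⅓))*s) + 71 = (s² + (s/53 - 26)*s) + 71 = (s² + (-26 + s/53)*s) + 71 = (s² + s*(-26 + s/53)) + 71 = 71 + s² + s*(-26 + s/53))
√((-24993 - 16796/(-24386))/(y(74) - 8133) - 44160) = √((-24993 - 16796/(-24386))/((71 - 26*74 + (54/53)*74²) - 8133) - 44160) = √((-24993 - 16796*(-1/24386))/((71 - 1924 + (54/53)*5476) - 8133) - 44160) = √((-24993 + 8398/12193)/((71 - 1924 + 295704/53) - 8133) - 44160) = √(-304731251/(12193*(197495/53 - 8133)) - 44160) = √(-304731251/(12193*(-233554/53)) - 44160) = √(-304731251/12193*(-53/233554) - 44160) = √(16150756303/2847723922 - 44160) = √(-125739337639217/2847723922) = I*√358070919731633256249074/2847723922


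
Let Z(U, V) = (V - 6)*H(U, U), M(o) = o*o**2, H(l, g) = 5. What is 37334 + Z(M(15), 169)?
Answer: 38149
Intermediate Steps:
M(o) = o**3
Z(U, V) = -30 + 5*V (Z(U, V) = (V - 6)*5 = (-6 + V)*5 = -30 + 5*V)
37334 + Z(M(15), 169) = 37334 + (-30 + 5*169) = 37334 + (-30 + 845) = 37334 + 815 = 38149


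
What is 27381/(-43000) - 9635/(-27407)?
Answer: -336126067/1178501000 ≈ -0.28521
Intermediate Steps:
27381/(-43000) - 9635/(-27407) = 27381*(-1/43000) - 9635*(-1/27407) = -27381/43000 + 9635/27407 = -336126067/1178501000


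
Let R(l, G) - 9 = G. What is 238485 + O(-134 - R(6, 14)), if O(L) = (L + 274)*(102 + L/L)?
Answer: 250536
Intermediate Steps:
R(l, G) = 9 + G
O(L) = 28222 + 103*L (O(L) = (274 + L)*(102 + 1) = (274 + L)*103 = 28222 + 103*L)
238485 + O(-134 - R(6, 14)) = 238485 + (28222 + 103*(-134 - (9 + 14))) = 238485 + (28222 + 103*(-134 - 1*23)) = 238485 + (28222 + 103*(-134 - 23)) = 238485 + (28222 + 103*(-157)) = 238485 + (28222 - 16171) = 238485 + 12051 = 250536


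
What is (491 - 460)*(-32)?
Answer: -992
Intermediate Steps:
(491 - 460)*(-32) = 31*(-32) = -992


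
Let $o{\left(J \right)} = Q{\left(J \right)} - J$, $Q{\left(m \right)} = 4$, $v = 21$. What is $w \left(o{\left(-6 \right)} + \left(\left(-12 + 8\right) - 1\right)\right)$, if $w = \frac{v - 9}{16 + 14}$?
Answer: $2$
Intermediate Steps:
$o{\left(J \right)} = 4 - J$
$w = \frac{2}{5}$ ($w = \frac{21 - 9}{16 + 14} = \frac{12}{30} = 12 \cdot \frac{1}{30} = \frac{2}{5} \approx 0.4$)
$w \left(o{\left(-6 \right)} + \left(\left(-12 + 8\right) - 1\right)\right) = \frac{2 \left(\left(4 - -6\right) + \left(\left(-12 + 8\right) - 1\right)\right)}{5} = \frac{2 \left(\left(4 + 6\right) - 5\right)}{5} = \frac{2 \left(10 - 5\right)}{5} = \frac{2}{5} \cdot 5 = 2$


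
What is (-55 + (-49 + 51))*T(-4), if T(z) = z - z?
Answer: 0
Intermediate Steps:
T(z) = 0
(-55 + (-49 + 51))*T(-4) = (-55 + (-49 + 51))*0 = (-55 + 2)*0 = -53*0 = 0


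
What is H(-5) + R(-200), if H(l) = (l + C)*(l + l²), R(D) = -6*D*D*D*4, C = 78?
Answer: 192001460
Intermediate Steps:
R(D) = -24*D³ (R(D) = -6*D²*D*4 = -6*D³*4 = -24*D³)
H(l) = (78 + l)*(l + l²) (H(l) = (l + 78)*(l + l²) = (78 + l)*(l + l²))
H(-5) + R(-200) = -5*(78 + (-5)² + 79*(-5)) - 24*(-200)³ = -5*(78 + 25 - 395) - 24*(-8000000) = -5*(-292) + 192000000 = 1460 + 192000000 = 192001460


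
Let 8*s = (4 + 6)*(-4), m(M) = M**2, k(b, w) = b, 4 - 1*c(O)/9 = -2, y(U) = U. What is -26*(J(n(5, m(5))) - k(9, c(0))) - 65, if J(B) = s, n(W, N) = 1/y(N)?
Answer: 299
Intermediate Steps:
c(O) = 54 (c(O) = 36 - 9*(-2) = 36 + 18 = 54)
n(W, N) = 1/N
s = -5 (s = ((4 + 6)*(-4))/8 = (10*(-4))/8 = (1/8)*(-40) = -5)
J(B) = -5
-26*(J(n(5, m(5))) - k(9, c(0))) - 65 = -26*(-5 - 1*9) - 65 = -26*(-5 - 9) - 65 = -26*(-14) - 65 = 364 - 65 = 299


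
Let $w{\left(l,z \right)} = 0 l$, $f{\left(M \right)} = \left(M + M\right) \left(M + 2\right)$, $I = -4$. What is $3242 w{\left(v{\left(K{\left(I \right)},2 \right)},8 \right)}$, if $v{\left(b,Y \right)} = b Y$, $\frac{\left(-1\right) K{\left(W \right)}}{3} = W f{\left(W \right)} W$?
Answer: $0$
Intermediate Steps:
$f{\left(M \right)} = 2 M \left(2 + M\right)$
$K{\left(W \right)} = - 6 W^{3} \left(2 + W\right)$ ($K{\left(W \right)} = - 3 W 2 W \left(2 + W\right) W = - 3 \cdot 2 W^{2} \left(2 + W\right) W = - 3 \cdot 2 W^{3} \left(2 + W\right) = - 6 W^{3} \left(2 + W\right)$)
$v{\left(b,Y \right)} = Y b$
$w{\left(l,z \right)} = 0$
$3242 w{\left(v{\left(K{\left(I \right)},2 \right)},8 \right)} = 3242 \cdot 0 = 0$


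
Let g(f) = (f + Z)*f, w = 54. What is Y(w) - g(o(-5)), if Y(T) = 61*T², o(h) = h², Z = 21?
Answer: 176726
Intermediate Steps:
g(f) = f*(21 + f) (g(f) = (f + 21)*f = (21 + f)*f = f*(21 + f))
Y(w) - g(o(-5)) = 61*54² - (-5)²*(21 + (-5)²) = 61*2916 - 25*(21 + 25) = 177876 - 25*46 = 177876 - 1*1150 = 177876 - 1150 = 176726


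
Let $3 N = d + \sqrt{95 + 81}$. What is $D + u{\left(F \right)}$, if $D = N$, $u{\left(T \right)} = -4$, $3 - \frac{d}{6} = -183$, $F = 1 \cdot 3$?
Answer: $368 + \frac{4 \sqrt{11}}{3} \approx 372.42$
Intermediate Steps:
$F = 3$
$d = 1116$ ($d = 18 - -1098 = 18 + 1098 = 1116$)
$N = 372 + \frac{4 \sqrt{11}}{3}$ ($N = \frac{1116 + \sqrt{95 + 81}}{3} = \frac{1116 + \sqrt{176}}{3} = \frac{1116 + 4 \sqrt{11}}{3} = 372 + \frac{4 \sqrt{11}}{3} \approx 376.42$)
$D = 372 + \frac{4 \sqrt{11}}{3} \approx 376.42$
$D + u{\left(F \right)} = \left(372 + \frac{4 \sqrt{11}}{3}\right) - 4 = 368 + \frac{4 \sqrt{11}}{3}$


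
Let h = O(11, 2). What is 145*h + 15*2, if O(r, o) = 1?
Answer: 175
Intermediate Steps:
h = 1
145*h + 15*2 = 145*1 + 15*2 = 145 + 30 = 175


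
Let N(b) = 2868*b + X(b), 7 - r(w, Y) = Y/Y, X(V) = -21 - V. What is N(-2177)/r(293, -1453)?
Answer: -3120740/3 ≈ -1.0402e+6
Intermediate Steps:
r(w, Y) = 6 (r(w, Y) = 7 - Y/Y = 7 - 1*1 = 7 - 1 = 6)
N(b) = -21 + 2867*b (N(b) = 2868*b + (-21 - b) = -21 + 2867*b)
N(-2177)/r(293, -1453) = (-21 + 2867*(-2177))/6 = (-21 - 6241459)*(1/6) = -6241480*1/6 = -3120740/3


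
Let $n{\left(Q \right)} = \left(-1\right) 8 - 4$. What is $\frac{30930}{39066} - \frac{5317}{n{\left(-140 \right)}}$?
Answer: $\frac{34680847}{78132} \approx 443.88$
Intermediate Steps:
$n{\left(Q \right)} = -12$ ($n{\left(Q \right)} = -8 - 4 = -12$)
$\frac{30930}{39066} - \frac{5317}{n{\left(-140 \right)}} = \frac{30930}{39066} - \frac{5317}{-12} = 30930 \cdot \frac{1}{39066} - - \frac{5317}{12} = \frac{5155}{6511} + \frac{5317}{12} = \frac{34680847}{78132}$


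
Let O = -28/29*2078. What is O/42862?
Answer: -29092/621499 ≈ -0.046809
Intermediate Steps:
O = -58184/29 (O = -28*1/29*2078 = -28/29*2078 = -58184/29 ≈ -2006.3)
O/42862 = -58184/29/42862 = -58184/29*1/42862 = -29092/621499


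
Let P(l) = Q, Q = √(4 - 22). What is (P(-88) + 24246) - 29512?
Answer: -5266 + 3*I*√2 ≈ -5266.0 + 4.2426*I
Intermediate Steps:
Q = 3*I*√2 (Q = √(-18) = 3*I*√2 ≈ 4.2426*I)
P(l) = 3*I*√2
(P(-88) + 24246) - 29512 = (3*I*√2 + 24246) - 29512 = (24246 + 3*I*√2) - 29512 = -5266 + 3*I*√2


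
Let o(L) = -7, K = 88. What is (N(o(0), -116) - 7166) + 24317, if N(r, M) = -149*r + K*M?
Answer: 7986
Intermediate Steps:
N(r, M) = -149*r + 88*M
(N(o(0), -116) - 7166) + 24317 = ((-149*(-7) + 88*(-116)) - 7166) + 24317 = ((1043 - 10208) - 7166) + 24317 = (-9165 - 7166) + 24317 = -16331 + 24317 = 7986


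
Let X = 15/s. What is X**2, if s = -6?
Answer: 25/4 ≈ 6.2500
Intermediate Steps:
X = -5/2 (X = 15/(-6) = 15*(-1/6) = -5/2 ≈ -2.5000)
X**2 = (-5/2)**2 = 25/4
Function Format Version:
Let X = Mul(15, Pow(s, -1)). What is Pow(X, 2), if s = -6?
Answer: Rational(25, 4) ≈ 6.2500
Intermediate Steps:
X = Rational(-5, 2) (X = Mul(15, Pow(-6, -1)) = Mul(15, Rational(-1, 6)) = Rational(-5, 2) ≈ -2.5000)
Pow(X, 2) = Pow(Rational(-5, 2), 2) = Rational(25, 4)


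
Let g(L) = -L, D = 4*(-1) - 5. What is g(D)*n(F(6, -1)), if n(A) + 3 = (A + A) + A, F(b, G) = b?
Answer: 135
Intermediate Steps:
n(A) = -3 + 3*A (n(A) = -3 + ((A + A) + A) = -3 + (2*A + A) = -3 + 3*A)
D = -9 (D = -4 - 5 = -9)
g(D)*n(F(6, -1)) = (-1*(-9))*(-3 + 3*6) = 9*(-3 + 18) = 9*15 = 135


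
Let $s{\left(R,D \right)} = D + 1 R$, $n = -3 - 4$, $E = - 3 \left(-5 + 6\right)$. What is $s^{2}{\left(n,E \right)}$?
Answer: $100$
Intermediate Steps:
$E = -3$ ($E = \left(-3\right) 1 = -3$)
$n = -7$
$s{\left(R,D \right)} = D + R$
$s^{2}{\left(n,E \right)} = \left(-3 - 7\right)^{2} = \left(-10\right)^{2} = 100$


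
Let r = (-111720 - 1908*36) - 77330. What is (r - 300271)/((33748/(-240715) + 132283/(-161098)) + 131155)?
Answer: -21638866437405630/5085983784218201 ≈ -4.2546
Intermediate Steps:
r = -257738 (r = (-111720 - 68688) - 77330 = -180408 - 77330 = -257738)
(r - 300271)/((33748/(-240715) + 132283/(-161098)) + 131155) = (-257738 - 300271)/((33748/(-240715) + 132283/(-161098)) + 131155) = -558009/((33748*(-1/240715) + 132283*(-1/161098)) + 131155) = -558009/((-33748/240715 - 132283/161098) + 131155) = -558009/(-37279237649/38778705070 + 131155) = -558009/5085983784218201/38778705070 = -558009*38778705070/5085983784218201 = -21638866437405630/5085983784218201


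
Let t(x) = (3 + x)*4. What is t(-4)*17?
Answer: -68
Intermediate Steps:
t(x) = 12 + 4*x
t(-4)*17 = (12 + 4*(-4))*17 = (12 - 16)*17 = -4*17 = -68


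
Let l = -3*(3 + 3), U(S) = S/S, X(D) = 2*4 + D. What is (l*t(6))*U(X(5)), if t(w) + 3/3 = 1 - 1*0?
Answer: 0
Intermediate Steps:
X(D) = 8 + D
U(S) = 1
t(w) = 0 (t(w) = -1 + (1 - 1*0) = -1 + (1 + 0) = -1 + 1 = 0)
l = -18 (l = -3*6 = -18)
(l*t(6))*U(X(5)) = -18*0*1 = 0*1 = 0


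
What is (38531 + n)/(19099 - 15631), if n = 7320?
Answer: 45851/3468 ≈ 13.221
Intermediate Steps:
(38531 + n)/(19099 - 15631) = (38531 + 7320)/(19099 - 15631) = 45851/3468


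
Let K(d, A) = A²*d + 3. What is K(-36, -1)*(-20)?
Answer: 660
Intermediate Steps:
K(d, A) = 3 + d*A² (K(d, A) = d*A² + 3 = 3 + d*A²)
K(-36, -1)*(-20) = (3 - 36*(-1)²)*(-20) = (3 - 36*1)*(-20) = (3 - 36)*(-20) = -33*(-20) = 660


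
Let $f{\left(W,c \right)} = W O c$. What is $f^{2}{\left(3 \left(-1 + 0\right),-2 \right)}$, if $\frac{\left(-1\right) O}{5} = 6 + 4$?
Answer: $90000$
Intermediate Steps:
$O = -50$ ($O = - 5 \left(6 + 4\right) = \left(-5\right) 10 = -50$)
$f{\left(W,c \right)} = - 50 W c$ ($f{\left(W,c \right)} = W \left(-50\right) c = - 50 W c$)
$f^{2}{\left(3 \left(-1 + 0\right),-2 \right)} = \left(\left(-50\right) 3 \left(-1 + 0\right) \left(-2\right)\right)^{2} = \left(\left(-50\right) 3 \left(-1\right) \left(-2\right)\right)^{2} = \left(\left(-50\right) \left(-3\right) \left(-2\right)\right)^{2} = \left(-300\right)^{2} = 90000$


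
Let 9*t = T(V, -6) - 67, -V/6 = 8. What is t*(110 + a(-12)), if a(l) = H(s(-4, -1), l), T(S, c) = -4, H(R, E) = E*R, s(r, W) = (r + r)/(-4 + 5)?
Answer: -14626/9 ≈ -1625.1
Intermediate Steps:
V = -48 (V = -6*8 = -48)
s(r, W) = 2*r (s(r, W) = (2*r)/1 = (2*r)*1 = 2*r)
a(l) = -8*l (a(l) = l*(2*(-4)) = l*(-8) = -8*l)
t = -71/9 (t = (-4 - 67)/9 = (⅑)*(-71) = -71/9 ≈ -7.8889)
t*(110 + a(-12)) = -71*(110 - 8*(-12))/9 = -71*(110 + 96)/9 = -71/9*206 = -14626/9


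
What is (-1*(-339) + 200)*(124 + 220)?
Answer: 185416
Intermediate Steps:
(-1*(-339) + 200)*(124 + 220) = (339 + 200)*344 = 539*344 = 185416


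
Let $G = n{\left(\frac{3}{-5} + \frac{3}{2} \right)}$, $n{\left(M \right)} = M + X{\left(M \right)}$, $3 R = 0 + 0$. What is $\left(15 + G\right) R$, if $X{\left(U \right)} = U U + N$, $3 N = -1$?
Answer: $0$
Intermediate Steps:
$N = - \frac{1}{3}$ ($N = \frac{1}{3} \left(-1\right) = - \frac{1}{3} \approx -0.33333$)
$R = 0$ ($R = \frac{0 + 0}{3} = \frac{1}{3} \cdot 0 = 0$)
$X{\left(U \right)} = - \frac{1}{3} + U^{2}$ ($X{\left(U \right)} = U U - \frac{1}{3} = U^{2} - \frac{1}{3} = - \frac{1}{3} + U^{2}$)
$n{\left(M \right)} = - \frac{1}{3} + M + M^{2}$ ($n{\left(M \right)} = M + \left(- \frac{1}{3} + M^{2}\right) = - \frac{1}{3} + M + M^{2}$)
$G = \frac{413}{300}$ ($G = - \frac{1}{3} + \left(\frac{3}{-5} + \frac{3}{2}\right) + \left(\frac{3}{-5} + \frac{3}{2}\right)^{2} = - \frac{1}{3} + \left(3 \left(- \frac{1}{5}\right) + 3 \cdot \frac{1}{2}\right) + \left(3 \left(- \frac{1}{5}\right) + 3 \cdot \frac{1}{2}\right)^{2} = - \frac{1}{3} + \left(- \frac{3}{5} + \frac{3}{2}\right) + \left(- \frac{3}{5} + \frac{3}{2}\right)^{2} = - \frac{1}{3} + \frac{9}{10} + \left(\frac{9}{10}\right)^{2} = - \frac{1}{3} + \frac{9}{10} + \frac{81}{100} = \frac{413}{300} \approx 1.3767$)
$\left(15 + G\right) R = \left(15 + \frac{413}{300}\right) 0 = \frac{4913}{300} \cdot 0 = 0$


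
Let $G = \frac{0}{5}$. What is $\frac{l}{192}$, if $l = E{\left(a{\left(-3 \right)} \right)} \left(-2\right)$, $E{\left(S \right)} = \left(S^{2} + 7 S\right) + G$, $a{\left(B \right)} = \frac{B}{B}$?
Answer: $- \frac{1}{12} \approx -0.083333$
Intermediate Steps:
$a{\left(B \right)} = 1$
$G = 0$ ($G = 0 \cdot \frac{1}{5} = 0$)
$E{\left(S \right)} = S^{2} + 7 S$ ($E{\left(S \right)} = \left(S^{2} + 7 S\right) + 0 = S^{2} + 7 S$)
$l = -16$ ($l = 1 \left(7 + 1\right) \left(-2\right) = 1 \cdot 8 \left(-2\right) = 8 \left(-2\right) = -16$)
$\frac{l}{192} = - \frac{16}{192} = \left(-16\right) \frac{1}{192} = - \frac{1}{12}$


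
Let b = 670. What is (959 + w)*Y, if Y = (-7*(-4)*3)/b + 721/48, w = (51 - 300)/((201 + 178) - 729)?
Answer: 11686933907/804000 ≈ 14536.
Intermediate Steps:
w = 249/350 (w = -249/(379 - 729) = -249/(-350) = -249*(-1/350) = 249/350 ≈ 0.71143)
Y = 243551/16080 (Y = (-7*(-4)*3)/670 + 721/48 = (28*3)*(1/670) + 721*(1/48) = 84*(1/670) + 721/48 = 42/335 + 721/48 = 243551/16080 ≈ 15.146)
(959 + w)*Y = (959 + 249/350)*(243551/16080) = (335899/350)*(243551/16080) = 11686933907/804000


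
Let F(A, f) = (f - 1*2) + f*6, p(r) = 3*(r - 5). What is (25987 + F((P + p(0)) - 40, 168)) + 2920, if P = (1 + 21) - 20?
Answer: 30081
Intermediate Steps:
p(r) = -15 + 3*r (p(r) = 3*(-5 + r) = -15 + 3*r)
P = 2 (P = 22 - 20 = 2)
F(A, f) = -2 + 7*f (F(A, f) = (f - 2) + 6*f = (-2 + f) + 6*f = -2 + 7*f)
(25987 + F((P + p(0)) - 40, 168)) + 2920 = (25987 + (-2 + 7*168)) + 2920 = (25987 + (-2 + 1176)) + 2920 = (25987 + 1174) + 2920 = 27161 + 2920 = 30081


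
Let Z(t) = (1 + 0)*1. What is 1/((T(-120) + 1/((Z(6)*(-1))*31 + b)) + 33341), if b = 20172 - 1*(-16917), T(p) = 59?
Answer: 37058/1237737201 ≈ 2.9940e-5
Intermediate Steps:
Z(t) = 1 (Z(t) = 1*1 = 1)
b = 37089 (b = 20172 + 16917 = 37089)
1/((T(-120) + 1/((Z(6)*(-1))*31 + b)) + 33341) = 1/((59 + 1/((1*(-1))*31 + 37089)) + 33341) = 1/((59 + 1/(-1*31 + 37089)) + 33341) = 1/((59 + 1/(-31 + 37089)) + 33341) = 1/((59 + 1/37058) + 33341) = 1/(2186423/37058 + 33341) = 1/(1237737201/37058) = 37058/1237737201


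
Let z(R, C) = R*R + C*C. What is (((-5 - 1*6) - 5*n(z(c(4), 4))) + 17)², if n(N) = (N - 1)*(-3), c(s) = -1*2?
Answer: 84681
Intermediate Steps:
c(s) = -2
z(R, C) = C² + R² (z(R, C) = R² + C² = C² + R²)
n(N) = 3 - 3*N (n(N) = (-1 + N)*(-3) = 3 - 3*N)
(((-5 - 1*6) - 5*n(z(c(4), 4))) + 17)² = (((-5 - 1*6) - 5*(3 - 3*(4² + (-2)²))) + 17)² = (((-5 - 6) - 5*(3 - 3*(16 + 4))) + 17)² = ((-11 - 5*(3 - 3*20)) + 17)² = ((-11 - 5*(3 - 60)) + 17)² = ((-11 - 5*(-57)) + 17)² = ((-11 + 285) + 17)² = (274 + 17)² = 291² = 84681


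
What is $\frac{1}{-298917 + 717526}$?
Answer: $\frac{1}{418609} \approx 2.3889 \cdot 10^{-6}$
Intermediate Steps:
$\frac{1}{-298917 + 717526} = \frac{1}{418609}$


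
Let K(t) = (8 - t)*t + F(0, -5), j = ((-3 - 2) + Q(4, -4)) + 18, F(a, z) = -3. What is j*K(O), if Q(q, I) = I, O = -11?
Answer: -1908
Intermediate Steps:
j = 9 (j = ((-3 - 2) - 4) + 18 = (-5 - 4) + 18 = -9 + 18 = 9)
K(t) = -3 + t*(8 - t) (K(t) = (8 - t)*t - 3 = t*(8 - t) - 3 = -3 + t*(8 - t))
j*K(O) = 9*(-3 - 1*(-11)² + 8*(-11)) = 9*(-3 - 1*121 - 88) = 9*(-3 - 121 - 88) = 9*(-212) = -1908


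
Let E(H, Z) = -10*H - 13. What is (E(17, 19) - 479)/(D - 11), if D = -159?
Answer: 331/85 ≈ 3.8941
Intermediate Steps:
E(H, Z) = -13 - 10*H
(E(17, 19) - 479)/(D - 11) = ((-13 - 10*17) - 479)/(-159 - 11) = ((-13 - 170) - 479)/(-170) = (-183 - 479)*(-1/170) = -662*(-1/170) = 331/85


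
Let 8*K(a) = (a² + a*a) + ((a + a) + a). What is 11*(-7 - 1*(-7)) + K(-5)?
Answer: 35/8 ≈ 4.3750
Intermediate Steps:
K(a) = a²/4 + 3*a/8 (K(a) = ((a² + a*a) + ((a + a) + a))/8 = ((a² + a²) + (2*a + a))/8 = (2*a² + 3*a)/8 = a²/4 + 3*a/8)
11*(-7 - 1*(-7)) + K(-5) = 11*(-7 - 1*(-7)) + (⅛)*(-5)*(3 + 2*(-5)) = 11*(-7 + 7) + (⅛)*(-5)*(3 - 10) = 11*0 + (⅛)*(-5)*(-7) = 0 + 35/8 = 35/8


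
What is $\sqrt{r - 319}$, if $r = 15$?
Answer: $4 i \sqrt{19} \approx 17.436 i$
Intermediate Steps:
$\sqrt{r - 319} = \sqrt{15 - 319} = \sqrt{-304} = 4 i \sqrt{19}$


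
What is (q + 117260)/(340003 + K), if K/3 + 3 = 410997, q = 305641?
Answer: 422901/1572985 ≈ 0.26885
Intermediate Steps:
K = 1232982 (K = -9 + 3*410997 = -9 + 1232991 = 1232982)
(q + 117260)/(340003 + K) = (305641 + 117260)/(340003 + 1232982) = 422901/1572985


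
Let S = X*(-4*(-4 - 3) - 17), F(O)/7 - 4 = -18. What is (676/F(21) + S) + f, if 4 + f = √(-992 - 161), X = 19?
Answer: 9707/49 + I*√1153 ≈ 198.1 + 33.956*I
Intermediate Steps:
f = -4 + I*√1153 (f = -4 + √(-992 - 161) = -4 + √(-1153) = -4 + I*√1153 ≈ -4.0 + 33.956*I)
F(O) = -98 (F(O) = 28 + 7*(-18) = 28 - 126 = -98)
S = 209 (S = 19*(-4*(-4 - 3) - 17) = 19*(-4*(-7) - 17) = 19*(28 - 17) = 19*11 = 209)
(676/F(21) + S) + f = (676/(-98) + 209) + (-4 + I*√1153) = (676*(-1/98) + 209) + (-4 + I*√1153) = (-338/49 + 209) + (-4 + I*√1153) = 9903/49 + (-4 + I*√1153) = 9707/49 + I*√1153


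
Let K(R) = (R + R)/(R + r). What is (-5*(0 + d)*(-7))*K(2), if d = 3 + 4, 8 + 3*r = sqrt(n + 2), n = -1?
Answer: -2940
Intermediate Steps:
r = -7/3 (r = -8/3 + sqrt(-1 + 2)/3 = -8/3 + sqrt(1)/3 = -8/3 + (1/3)*1 = -8/3 + 1/3 = -7/3 ≈ -2.3333)
K(R) = 2*R/(-7/3 + R) (K(R) = (R + R)/(R - 7/3) = (2*R)/(-7/3 + R) = 2*R/(-7/3 + R))
d = 7
(-5*(0 + d)*(-7))*K(2) = (-5*(0 + 7)*(-7))*(6*2/(-7 + 3*2)) = (-5*7*(-7))*(6*2/(-7 + 6)) = (-35*(-7))*(6*2/(-1)) = 245*(6*2*(-1)) = 245*(-12) = -2940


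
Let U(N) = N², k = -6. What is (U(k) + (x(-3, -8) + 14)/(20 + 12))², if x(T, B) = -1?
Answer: 1357225/1024 ≈ 1325.4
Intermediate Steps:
(U(k) + (x(-3, -8) + 14)/(20 + 12))² = ((-6)² + (-1 + 14)/(20 + 12))² = (36 + 13/32)² = (1165/32)² = 1357225/1024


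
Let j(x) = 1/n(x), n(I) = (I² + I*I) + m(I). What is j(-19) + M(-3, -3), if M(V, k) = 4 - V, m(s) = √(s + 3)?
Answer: 1824911/260650 - I/130325 ≈ 7.0014 - 7.6731e-6*I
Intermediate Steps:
m(s) = √(3 + s)
n(I) = √(3 + I) + 2*I² (n(I) = (I² + I*I) + √(3 + I) = (I² + I²) + √(3 + I) = 2*I² + √(3 + I) = √(3 + I) + 2*I²)
j(x) = 1/(√(3 + x) + 2*x²)
j(-19) + M(-3, -3) = 1/(√(3 - 19) + 2*(-19)²) + (4 - 1*(-3)) = 1/(√(-16) + 2*361) + (4 + 3) = 1/(4*I + 722) + 7 = 1/(722 + 4*I) + 7 = (722 - 4*I)/521300 + 7 = 7 + (722 - 4*I)/521300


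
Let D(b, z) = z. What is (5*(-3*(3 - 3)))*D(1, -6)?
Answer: 0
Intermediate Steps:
(5*(-3*(3 - 3)))*D(1, -6) = (5*(-3*(3 - 3)))*(-6) = (5*(-3*0))*(-6) = (5*0)*(-6) = 0*(-6) = 0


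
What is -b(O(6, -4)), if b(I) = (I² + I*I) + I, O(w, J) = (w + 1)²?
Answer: -4851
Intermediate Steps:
O(w, J) = (1 + w)²
b(I) = I + 2*I² (b(I) = (I² + I²) + I = 2*I² + I = I + 2*I²)
-b(O(6, -4)) = -(1 + 6)²*(1 + 2*(1 + 6)²) = -7²*(1 + 2*7²) = -49*(1 + 2*49) = -49*(1 + 98) = -49*99 = -1*4851 = -4851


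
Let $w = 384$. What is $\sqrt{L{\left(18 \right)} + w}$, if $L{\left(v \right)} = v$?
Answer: $\sqrt{402} \approx 20.05$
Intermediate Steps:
$\sqrt{L{\left(18 \right)} + w} = \sqrt{18 + 384} = \sqrt{402}$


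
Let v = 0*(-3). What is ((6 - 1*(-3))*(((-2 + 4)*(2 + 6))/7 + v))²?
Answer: 20736/49 ≈ 423.18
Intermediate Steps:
v = 0
((6 - 1*(-3))*(((-2 + 4)*(2 + 6))/7 + v))² = ((6 - 1*(-3))*(((-2 + 4)*(2 + 6))/7 + 0))² = ((6 + 3)*((2*8)*(⅐) + 0))² = (9*(16*(⅐) + 0))² = (9*(16/7 + 0))² = (9*(16/7))² = (144/7)² = 20736/49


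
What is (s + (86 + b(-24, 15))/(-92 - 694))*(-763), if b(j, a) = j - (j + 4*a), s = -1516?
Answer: 454596163/393 ≈ 1.1567e+6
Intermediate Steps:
b(j, a) = -4*a (b(j, a) = j + (-j - 4*a) = -4*a)
(s + (86 + b(-24, 15))/(-92 - 694))*(-763) = (-1516 + (86 - 4*15)/(-92 - 694))*(-763) = (-1516 + (86 - 60)/(-786))*(-763) = (-1516 + 26*(-1/786))*(-763) = (-1516 - 13/393)*(-763) = -595801/393*(-763) = 454596163/393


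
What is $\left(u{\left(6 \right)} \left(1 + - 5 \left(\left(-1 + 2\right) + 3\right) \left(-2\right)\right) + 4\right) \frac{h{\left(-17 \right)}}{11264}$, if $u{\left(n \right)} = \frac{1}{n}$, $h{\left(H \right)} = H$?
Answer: $- \frac{1105}{67584} \approx -0.01635$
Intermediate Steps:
$\left(u{\left(6 \right)} \left(1 + - 5 \left(\left(-1 + 2\right) + 3\right) \left(-2\right)\right) + 4\right) \frac{h{\left(-17 \right)}}{11264} = \left(\frac{1 + - 5 \left(\left(-1 + 2\right) + 3\right) \left(-2\right)}{6} + 4\right) \left(- \frac{17}{11264}\right) = \left(\frac{1 + - 5 \left(1 + 3\right) \left(-2\right)}{6} + 4\right) \left(\left(-17\right) \frac{1}{11264}\right) = \left(\frac{1 + \left(-5\right) 4 \left(-2\right)}{6} + 4\right) \left(- \frac{17}{11264}\right) = \left(\frac{1 - -40}{6} + 4\right) \left(- \frac{17}{11264}\right) = \left(\frac{1 + 40}{6} + 4\right) \left(- \frac{17}{11264}\right) = \left(\frac{1}{6} \cdot 41 + 4\right) \left(- \frac{17}{11264}\right) = \left(\frac{41}{6} + 4\right) \left(- \frac{17}{11264}\right) = \frac{65}{6} \left(- \frac{17}{11264}\right) = - \frac{1105}{67584}$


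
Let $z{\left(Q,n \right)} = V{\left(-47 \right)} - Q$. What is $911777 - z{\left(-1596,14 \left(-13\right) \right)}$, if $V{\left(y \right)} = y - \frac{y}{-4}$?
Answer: $\frac{3640959}{4} \approx 9.1024 \cdot 10^{5}$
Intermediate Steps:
$V{\left(y \right)} = \frac{5 y}{4}$ ($V{\left(y \right)} = y - y \left(- \frac{1}{4}\right) = y - - \frac{y}{4} = y + \frac{y}{4} = \frac{5 y}{4}$)
$z{\left(Q,n \right)} = - \frac{235}{4} - Q$ ($z{\left(Q,n \right)} = \frac{5}{4} \left(-47\right) - Q = - \frac{235}{4} - Q$)
$911777 - z{\left(-1596,14 \left(-13\right) \right)} = 911777 - \left(- \frac{235}{4} - -1596\right) = 911777 - \left(- \frac{235}{4} + 1596\right) = 911777 - \frac{6149}{4} = \frac{3640959}{4}$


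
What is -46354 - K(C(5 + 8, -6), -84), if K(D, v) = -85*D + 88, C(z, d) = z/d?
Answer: -279757/6 ≈ -46626.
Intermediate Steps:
K(D, v) = 88 - 85*D
-46354 - K(C(5 + 8, -6), -84) = -46354 - (88 - 85*(5 + 8)/(-6)) = -46354 - (88 - 1105*(-1)/6) = -46354 - (88 - 85*(-13/6)) = -46354 - (88 + 1105/6) = -46354 - 1*1633/6 = -46354 - 1633/6 = -279757/6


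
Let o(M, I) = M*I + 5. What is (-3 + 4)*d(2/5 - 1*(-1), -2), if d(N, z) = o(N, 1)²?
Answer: 1024/25 ≈ 40.960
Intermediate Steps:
o(M, I) = 5 + I*M (o(M, I) = I*M + 5 = 5 + I*M)
d(N, z) = (5 + N)² (d(N, z) = (5 + 1*N)² = (5 + N)²)
(-3 + 4)*d(2/5 - 1*(-1), -2) = (-3 + 4)*(5 + (2/5 - 1*(-1)))² = 1*(5 + (2*(⅕) + 1))² = 1*(5 + (⅖ + 1))² = 1*(5 + 7/5)² = 1*(32/5)² = 1*(1024/25) = 1024/25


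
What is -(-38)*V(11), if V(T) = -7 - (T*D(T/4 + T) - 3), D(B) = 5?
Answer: -2242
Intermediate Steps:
V(T) = -4 - 5*T (V(T) = -7 - (T*5 - 3) = -7 - (5*T - 3) = -7 - (-3 + 5*T) = -7 + (3 - 5*T) = -4 - 5*T)
-(-38)*V(11) = -(-38)*(-4 - 5*11) = -(-38)*(-4 - 55) = -(-38)*(-59) = -38*59 = -2242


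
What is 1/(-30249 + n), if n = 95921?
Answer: 1/65672 ≈ 1.5227e-5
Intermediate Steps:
1/(-30249 + n) = 1/(-30249 + 95921) = 1/65672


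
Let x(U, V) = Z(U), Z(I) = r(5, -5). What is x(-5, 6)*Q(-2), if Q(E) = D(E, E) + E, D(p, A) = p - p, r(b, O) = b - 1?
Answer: -8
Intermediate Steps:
r(b, O) = -1 + b
D(p, A) = 0
Z(I) = 4 (Z(I) = -1 + 5 = 4)
x(U, V) = 4
Q(E) = E (Q(E) = 0 + E = E)
x(-5, 6)*Q(-2) = 4*(-2) = -8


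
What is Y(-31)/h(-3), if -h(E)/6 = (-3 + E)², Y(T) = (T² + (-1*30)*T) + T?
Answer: -155/18 ≈ -8.6111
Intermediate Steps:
Y(T) = T² - 29*T (Y(T) = (T² - 30*T) + T = T² - 29*T)
h(E) = -6*(-3 + E)²
Y(-31)/h(-3) = (-31*(-29 - 31))/((-6*(-3 - 3)²)) = (-31*(-60))/((-6*(-6)²)) = 1860/((-6*36)) = 1860/(-216) = 1860*(-1/216) = -155/18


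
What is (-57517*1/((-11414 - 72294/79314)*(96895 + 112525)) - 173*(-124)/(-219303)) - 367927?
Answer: -121416122419855785937111/330000489628317900 ≈ -3.6793e+5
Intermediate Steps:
(-57517*1/((-11414 - 72294/79314)*(96895 + 112525)) - 173*(-124)/(-219303)) - 367927 = (-57517*1/(209420*(-11414 - 72294*1/79314)) + 21452*(-1/219303)) - 367927 = (-57517*1/(209420*(-11414 - 12049/13219)) - 21452/219303) - 367927 = (-57517/(209420*(-150893715/13219)) - 21452/219303) - 367927 = (-57517/(-31600161795300/13219) - 21452/219303) - 367927 = (-57517*(-13219/31600161795300) - 21452/219303) - 367927 = (760317223/31600161795300 - 21452/219303) - 367927 = -32272377665943811/330000489628317900 - 367927 = -121416122419855785937111/330000489628317900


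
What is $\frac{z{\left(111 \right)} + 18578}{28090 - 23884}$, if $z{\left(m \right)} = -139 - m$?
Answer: $\frac{9164}{2103} \approx 4.3576$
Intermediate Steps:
$\frac{z{\left(111 \right)} + 18578}{28090 - 23884} = \frac{\left(-139 - 111\right) + 18578}{28090 - 23884} = \frac{\left(-139 - 111\right) + 18578}{4206} = \left(-250 + 18578\right) \frac{1}{4206} = 18328 \cdot \frac{1}{4206} = \frac{9164}{2103}$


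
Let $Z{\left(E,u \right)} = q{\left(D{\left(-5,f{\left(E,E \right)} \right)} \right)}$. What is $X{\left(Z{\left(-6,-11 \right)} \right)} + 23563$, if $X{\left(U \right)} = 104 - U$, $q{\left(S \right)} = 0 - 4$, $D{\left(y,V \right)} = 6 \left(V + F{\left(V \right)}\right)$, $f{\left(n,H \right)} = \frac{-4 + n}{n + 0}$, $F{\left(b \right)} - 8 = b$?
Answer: $23671$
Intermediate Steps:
$F{\left(b \right)} = 8 + b$
$f{\left(n,H \right)} = \frac{-4 + n}{n}$
$D{\left(y,V \right)} = 48 + 12 V$ ($D{\left(y,V \right)} = 6 \left(V + \left(8 + V\right)\right) = 6 \left(8 + 2 V\right) = 48 + 12 V$)
$q{\left(S \right)} = -4$
$Z{\left(E,u \right)} = -4$
$X{\left(Z{\left(-6,-11 \right)} \right)} + 23563 = \left(104 - -4\right) + 23563 = \left(104 + 4\right) + 23563 = 108 + 23563 = 23671$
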